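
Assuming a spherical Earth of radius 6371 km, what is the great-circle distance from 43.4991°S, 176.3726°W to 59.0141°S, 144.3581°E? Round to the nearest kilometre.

3164 km

Δλ = 144.3581 − -176.3726 = 320.7307°; wrapped into (−180°, 180°]: -39.2693°.
Δφ = -59.0141 − -43.4991 = -15.5150°.
a = sin²(Δφ/2) + cos φ₁ · cos φ₂ · sin²(Δλ/2) = 0.060386.
c = 2·atan2(√a, √(1−a)) = 0.49656 rad → d = 6371·c ≈ 3163.56 km.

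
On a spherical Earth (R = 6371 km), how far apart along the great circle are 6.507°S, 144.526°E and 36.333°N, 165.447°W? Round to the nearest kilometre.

Δλ = -165.447 − 144.526 = -309.973°; wrapped into (−180°, 180°]: 50.027°.
Δφ = 36.333 − -6.507 = 42.840°.
a = sin²(Δφ/2) + cos φ₁ · cos φ₂ · sin²(Δλ/2) = 0.276473.
c = 2·atan2(√a, √(1−a)) = 1.10733 rad → d = 6371·c ≈ 7054.78 km.

7055 km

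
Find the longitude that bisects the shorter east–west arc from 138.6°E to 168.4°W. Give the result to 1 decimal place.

Signed shortest Δλ from +138.6° to -168.4° is +53.0°.
Midpoint longitude = +138.6° + (+53.0°)/2 = +138.6° + 26.5° = +165.1°.
(The naïve average (+138.6 + -168.4)/2 = -14.9° is on the wrong side of the globe.)

165.1°E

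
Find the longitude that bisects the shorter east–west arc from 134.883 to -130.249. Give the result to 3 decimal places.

-177.683°

Signed shortest Δλ from +134.883° to -130.249° is +94.868°.
Midpoint longitude = +134.883° + (+94.868°)/2 = +134.883° + 47.434° = +182.317°.
Normalise into (−180°, 180°]: -177.683°.
(The naïve average (+134.883 + -130.249)/2 = 2.317° is on the wrong side of the globe.)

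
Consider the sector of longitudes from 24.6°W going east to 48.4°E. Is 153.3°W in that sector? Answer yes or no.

Band width going east from -24.6° to +48.4°: ((48.4 − -24.6) mod 360) = 73.0°.
Offset of -153.3° east of the west edge: ((-153.3 − -24.6) mod 360) = 231.3°.
231.3° > 73.0° ⇒ outside.

No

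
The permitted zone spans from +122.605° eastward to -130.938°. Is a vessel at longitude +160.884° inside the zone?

Yes

Band width going east from +122.605° to -130.938°: ((-130.938 − 122.605) mod 360) = 106.457°.
Offset of +160.884° east of the west edge: ((160.884 − 122.605) mod 360) = 38.279°.
38.279° ≤ 106.457° ⇒ inside.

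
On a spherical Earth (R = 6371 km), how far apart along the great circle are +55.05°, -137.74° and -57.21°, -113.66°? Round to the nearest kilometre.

Δλ = -113.66 − -137.74 = 24.08°.
Δφ = -57.21 − 55.05 = -112.26°.
a = sin²(Δφ/2) + cos φ₁ · cos φ₂ · sin²(Δλ/2) = 0.702904.
c = 2·atan2(√a, √(1−a)) = 1.98866 rad → d = 6371·c ≈ 12669.75 km.

12670 km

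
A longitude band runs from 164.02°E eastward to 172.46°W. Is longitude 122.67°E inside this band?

Band width going east from +164.02° to -172.46°: ((-172.46 − 164.02) mod 360) = 23.52°.
Offset of +122.67° east of the west edge: ((122.67 − 164.02) mod 360) = 318.65°.
318.65° > 23.52° ⇒ outside.

No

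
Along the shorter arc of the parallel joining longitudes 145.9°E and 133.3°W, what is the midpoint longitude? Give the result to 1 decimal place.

173.7°W

Signed shortest Δλ from +145.9° to -133.3° is +80.8°.
Midpoint longitude = +145.9° + (+80.8°)/2 = +145.9° + 40.4° = +186.3°.
Normalise into (−180°, 180°]: -173.7°.
(The naïve average (+145.9 + -133.3)/2 = 6.3° is on the wrong side of the globe.)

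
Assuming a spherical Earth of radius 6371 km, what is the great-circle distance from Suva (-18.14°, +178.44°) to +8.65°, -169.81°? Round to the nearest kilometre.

3246 km

Δλ = -169.81 − 178.44 = -348.25°; wrapped into (−180°, 180°]: 11.75°.
Δφ = 8.65 − -18.14 = 26.79°.
a = sin²(Δφ/2) + cos φ₁ · cos φ₂ · sin²(Δλ/2) = 0.063511.
c = 2·atan2(√a, √(1−a)) = 0.50952 rad → d = 6371·c ≈ 3246.16 km.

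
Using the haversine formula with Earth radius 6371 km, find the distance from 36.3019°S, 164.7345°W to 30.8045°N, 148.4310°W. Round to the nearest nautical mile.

Δλ = -148.4310 − -164.7345 = 16.3035°.
Δφ = 30.8045 − -36.3019 = 67.1064°.
a = sin²(Δφ/2) + cos φ₁ · cos φ₂ · sin²(Δλ/2) = 0.319407.
c = 2·atan2(√a, √(1−a)) = 1.20126 rad → d = 6371·c ≈ 7653.21 km ≈ 4132.40 nmi.

4132 nmi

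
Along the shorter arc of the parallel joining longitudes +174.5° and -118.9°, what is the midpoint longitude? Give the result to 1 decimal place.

Signed shortest Δλ from +174.5° to -118.9° is +66.6°.
Midpoint longitude = +174.5° + (+66.6°)/2 = +174.5° + 33.3° = +207.8°.
Normalise into (−180°, 180°]: -152.2°.
(The naïve average (+174.5 + -118.9)/2 = 27.8° is on the wrong side of the globe.)

-152.2°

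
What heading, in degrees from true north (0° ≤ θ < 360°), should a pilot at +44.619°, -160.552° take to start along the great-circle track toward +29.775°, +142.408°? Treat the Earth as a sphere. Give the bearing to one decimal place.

Δλ = 142.408 − -160.552 = 302.960°; wrapped into (−180°, 180°]: -57.040°.
θ = atan2( sin Δλ · cos φ₂ , cos φ₁ · sin φ₂ − sin φ₁ · cos φ₂ · cos Δλ )
  = atan2(-0.72828, 0.02178) = -88.287° → normalised to [0°, 360°): 271.713°.

271.7°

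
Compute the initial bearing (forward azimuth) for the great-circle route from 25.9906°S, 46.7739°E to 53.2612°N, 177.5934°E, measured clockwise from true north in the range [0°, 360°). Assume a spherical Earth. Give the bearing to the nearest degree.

Δλ = 177.5934 − 46.7739 = 130.8195°.
θ = atan2( sin Δλ · cos φ₂ , cos φ₁ · sin φ₂ − sin φ₁ · cos φ₂ · cos Δλ )
  = atan2(0.45268, 0.54898) = 39.509° → normalised to [0°, 360°): 39.509°.

40°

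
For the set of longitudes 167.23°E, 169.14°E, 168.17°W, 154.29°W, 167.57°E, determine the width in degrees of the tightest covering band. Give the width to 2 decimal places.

Sort the longitudes: -168.17°, -154.29°, +167.23°, +167.57°, +169.14°.
Eastward gaps between consecutive values (wrapping around): 13.88°, 321.52°, 0.34°, 1.57°, 22.69°.
Largest gap = 321.52° ⇒ minimal covering band is its complement: 360° − 321.52° = 38.48°.
Band runs from +167.23° eastward to -154.29°, crossing the antimeridian.

38.48°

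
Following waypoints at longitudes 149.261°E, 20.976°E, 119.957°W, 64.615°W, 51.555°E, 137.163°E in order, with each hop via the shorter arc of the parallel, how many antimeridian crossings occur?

Leg 1: +149.261° → +20.976°, shortest Δλ = -128.285° (west) — does not cross 180°.
Leg 2: +20.976° → -119.957°, shortest Δλ = -140.933° (west) — does not cross 180°.
Leg 3: -119.957° → -64.615°, shortest Δλ = 55.342° (east) — does not cross 180°.
Leg 4: -64.615° → +51.555°, shortest Δλ = 116.17° (east) — does not cross 180°.
Leg 5: +51.555° → +137.163°, shortest Δλ = 85.608° (east) — does not cross 180°.
Total crossings: 0.

0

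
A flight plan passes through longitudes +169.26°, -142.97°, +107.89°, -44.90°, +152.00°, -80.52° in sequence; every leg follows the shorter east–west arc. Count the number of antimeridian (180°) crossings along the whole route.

4

Leg 1: +169.26° → -142.97°, shortest Δλ = 47.77° (east) — crosses 180°.
Leg 2: -142.97° → +107.89°, shortest Δλ = -109.14° (west) — crosses 180°.
Leg 3: +107.89° → -44.90°, shortest Δλ = -152.79° (west) — does not cross 180°.
Leg 4: -44.90° → +152.00°, shortest Δλ = -163.1° (west) — crosses 180°.
Leg 5: +152.00° → -80.52°, shortest Δλ = 127.48° (east) — crosses 180°.
Total crossings: 4.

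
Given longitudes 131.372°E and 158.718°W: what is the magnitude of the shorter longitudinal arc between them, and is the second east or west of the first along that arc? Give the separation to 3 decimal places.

Raw difference: -158.718 − 131.372 = -290.09°.
Normalise into (−180°, 180°]: -290.09° + 360° = 69.91°.
Positive ⇒ the second point lies to the east; separation 69.910°.

69.910° east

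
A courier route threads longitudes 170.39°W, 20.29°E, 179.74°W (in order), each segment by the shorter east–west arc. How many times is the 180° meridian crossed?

Leg 1: -170.39° → +20.29°, shortest Δλ = -169.32° (west) — crosses 180°.
Leg 2: +20.29° → -179.74°, shortest Δλ = 159.97° (east) — crosses 180°.
Total crossings: 2.

2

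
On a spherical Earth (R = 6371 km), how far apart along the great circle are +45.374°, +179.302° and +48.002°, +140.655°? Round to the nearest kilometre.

2931 km

Δλ = 140.655 − 179.302 = -38.647°.
Δφ = 48.002 − 45.374 = 2.628°.
a = sin²(Δφ/2) + cos φ₁ · cos φ₂ · sin²(Δλ/2) = 0.051992.
c = 2·atan2(√a, √(1−a)) = 0.46008 rad → d = 6371·c ≈ 2931.19 km.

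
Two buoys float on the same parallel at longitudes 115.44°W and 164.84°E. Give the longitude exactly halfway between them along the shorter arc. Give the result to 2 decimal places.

155.30°W

Signed shortest Δλ from -115.44° to +164.84° is -79.72°.
Midpoint longitude = -115.44° + (-79.72°)/2 = -115.44° − 39.86° = -155.30°.
(The naïve average (-115.44 + +164.84)/2 = 24.7° is on the wrong side of the globe.)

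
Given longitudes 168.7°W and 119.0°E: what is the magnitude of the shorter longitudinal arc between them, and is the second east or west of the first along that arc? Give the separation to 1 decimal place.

72.3° west

Raw difference: 119.0 − -168.7 = 287.7°.
Normalise into (−180°, 180°]: 287.7° − 360° = -72.3°.
Negative ⇒ the second point lies to the west; separation 72.3°.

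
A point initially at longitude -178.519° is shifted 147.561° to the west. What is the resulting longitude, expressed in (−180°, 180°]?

+33.920°

Start at -178.519°; shift −147.561° → -326.080°.
-326.080° lies outside (−180°, 180°]; add 360° → +33.920°.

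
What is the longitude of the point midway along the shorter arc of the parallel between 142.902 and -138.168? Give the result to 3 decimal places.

Signed shortest Δλ from +142.902° to -138.168° is +78.930°.
Midpoint longitude = +142.902° + (+78.930°)/2 = +142.902° + 39.465° = +182.367°.
Normalise into (−180°, 180°]: -177.633°.
(The naïve average (+142.902 + -138.168)/2 = 2.367° is on the wrong side of the globe.)

-177.633°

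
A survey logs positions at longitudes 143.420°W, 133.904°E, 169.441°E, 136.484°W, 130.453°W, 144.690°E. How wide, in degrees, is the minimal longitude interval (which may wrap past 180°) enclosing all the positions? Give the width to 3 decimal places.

Sort the longitudes: -143.420°, -136.484°, -130.453°, +133.904°, +144.690°, +169.441°.
Eastward gaps between consecutive values (wrapping around): 6.936°, 6.031°, 264.357°, 10.786°, 24.751°, 47.139°.
Largest gap = 264.357° ⇒ minimal covering band is its complement: 360° − 264.357° = 95.643°.
Band runs from +133.904° eastward to -130.453°, crossing the antimeridian.

95.643°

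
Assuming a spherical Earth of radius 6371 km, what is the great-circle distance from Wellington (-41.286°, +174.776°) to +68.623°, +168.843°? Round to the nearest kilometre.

12231 km

Δλ = 168.843 − 174.776 = -5.933°.
Δφ = 68.623 − -41.286 = 109.909°.
a = sin²(Δφ/2) + cos φ₁ · cos φ₂ · sin²(Δλ/2) = 0.670997.
c = 2·atan2(√a, √(1−a)) = 1.91983 rad → d = 6371·c ≈ 12231.27 km.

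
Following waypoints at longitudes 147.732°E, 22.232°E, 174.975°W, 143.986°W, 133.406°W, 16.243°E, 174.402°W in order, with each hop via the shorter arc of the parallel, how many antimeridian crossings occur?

Leg 1: +147.732° → +22.232°, shortest Δλ = -125.5° (west) — does not cross 180°.
Leg 2: +22.232° → -174.975°, shortest Δλ = 162.793° (east) — crosses 180°.
Leg 3: -174.975° → -143.986°, shortest Δλ = 30.989° (east) — does not cross 180°.
Leg 4: -143.986° → -133.406°, shortest Δλ = 10.58° (east) — does not cross 180°.
Leg 5: -133.406° → +16.243°, shortest Δλ = 149.649° (east) — does not cross 180°.
Leg 6: +16.243° → -174.402°, shortest Δλ = 169.355° (east) — crosses 180°.
Total crossings: 2.

2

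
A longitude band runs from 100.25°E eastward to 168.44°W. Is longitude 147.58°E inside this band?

Band width going east from +100.25° to -168.44°: ((-168.44 − 100.25) mod 360) = 91.31°.
Offset of +147.58° east of the west edge: ((147.58 − 100.25) mod 360) = 47.33°.
47.33° ≤ 91.31° ⇒ inside.

Yes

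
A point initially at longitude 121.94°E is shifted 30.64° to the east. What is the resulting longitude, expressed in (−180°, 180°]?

152.58°E

Start at +121.94°; shift +30.64° → +152.58°.
+152.58° already lies in (−180°, 180°].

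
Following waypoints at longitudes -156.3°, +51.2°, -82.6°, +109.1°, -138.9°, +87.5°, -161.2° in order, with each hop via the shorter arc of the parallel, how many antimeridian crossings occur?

Leg 1: -156.3° → +51.2°, shortest Δλ = -152.5° (west) — crosses 180°.
Leg 2: +51.2° → -82.6°, shortest Δλ = -133.8° (west) — does not cross 180°.
Leg 3: -82.6° → +109.1°, shortest Δλ = -168.3° (west) — crosses 180°.
Leg 4: +109.1° → -138.9°, shortest Δλ = 112.0° (east) — crosses 180°.
Leg 5: -138.9° → +87.5°, shortest Δλ = -133.6° (west) — crosses 180°.
Leg 6: +87.5° → -161.2°, shortest Δλ = 111.3° (east) — crosses 180°.
Total crossings: 5.

5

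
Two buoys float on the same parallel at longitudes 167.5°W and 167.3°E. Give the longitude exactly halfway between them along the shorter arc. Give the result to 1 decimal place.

179.9°E

Signed shortest Δλ from -167.5° to +167.3° is -25.2°.
Midpoint longitude = -167.5° + (-25.2°)/2 = -167.5° − 12.6° = -180.1°.
Normalise into (−180°, 180°]: +179.9°.
(The naïve average (-167.5 + +167.3)/2 = -0.1° is on the wrong side of the globe.)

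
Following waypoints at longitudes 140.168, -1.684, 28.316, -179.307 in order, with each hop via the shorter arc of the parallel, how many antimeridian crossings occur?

1

Leg 1: +140.168° → -1.684°, shortest Δλ = -141.852° (west) — does not cross 180°.
Leg 2: -1.684° → +28.316°, shortest Δλ = 30.0° (east) — does not cross 180°.
Leg 3: +28.316° → -179.307°, shortest Δλ = 152.377° (east) — crosses 180°.
Total crossings: 1.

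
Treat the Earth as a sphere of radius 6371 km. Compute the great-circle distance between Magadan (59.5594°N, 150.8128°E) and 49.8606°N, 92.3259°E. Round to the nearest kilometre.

3772 km

Δλ = 92.3259 − 150.8128 = -58.4869°.
Δφ = 49.8606 − 59.5594 = -9.6988°.
a = sin²(Δφ/2) + cos φ₁ · cos φ₂ · sin²(Δλ/2) = 0.085093.
c = 2·atan2(√a, √(1−a)) = 0.59202 rad → d = 6371·c ≈ 3771.76 km.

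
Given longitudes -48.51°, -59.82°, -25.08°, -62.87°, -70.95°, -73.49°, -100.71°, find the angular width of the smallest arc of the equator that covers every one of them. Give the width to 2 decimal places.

75.63°

Sort the longitudes: -100.71°, -73.49°, -70.95°, -62.87°, -59.82°, -48.51°, -25.08°.
Eastward gaps between consecutive values (wrapping around): 27.22°, 2.54°, 8.08°, 3.05°, 11.31°, 23.43°, 284.37°.
Largest gap = 284.37° ⇒ minimal covering band is its complement: 360° − 284.37° = 75.63°.
Band runs from -100.71° eastward to -25.08°.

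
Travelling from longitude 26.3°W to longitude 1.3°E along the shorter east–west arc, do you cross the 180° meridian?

Signed shortest Δλ = ((1.3 − -26.3 + 180) mod 360) − 180 = 27.6°.
Going east by 27.6° from -26.3° reaches +1.3° without touching 180°.

No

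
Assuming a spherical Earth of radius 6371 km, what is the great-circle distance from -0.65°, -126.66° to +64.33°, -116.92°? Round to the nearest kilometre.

Δλ = -116.92 − -126.66 = 9.74°.
Δφ = 64.33 − -0.65 = 64.98°.
a = sin²(Δφ/2) + cos φ₁ · cos φ₂ · sin²(Δλ/2) = 0.291655.
c = 2·atan2(√a, √(1−a)) = 1.14099 rad → d = 6371·c ≈ 7269.27 km.

7269 km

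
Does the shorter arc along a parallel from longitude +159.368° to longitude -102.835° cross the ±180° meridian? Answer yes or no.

Naïve |-102.835 − 159.368| = 262.203° > 180°, so the shorter arc goes the other way round — across 180°.
Signed shortest Δλ = ((-102.835 − 159.368 + 180) mod 360) − 180 = 97.797°.
Going east by 97.797° from +159.368° passes through 180° before reaching -102.835°.

Yes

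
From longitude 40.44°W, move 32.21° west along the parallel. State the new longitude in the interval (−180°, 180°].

Start at -40.44°; shift −32.21° → -72.65°.
-72.65° already lies in (−180°, 180°].

72.65°W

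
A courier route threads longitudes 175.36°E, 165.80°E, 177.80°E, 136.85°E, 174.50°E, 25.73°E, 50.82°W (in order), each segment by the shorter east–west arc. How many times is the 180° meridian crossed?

Leg 1: +175.36° → +165.80°, shortest Δλ = -9.56° (west) — does not cross 180°.
Leg 2: +165.80° → +177.80°, shortest Δλ = 12.0° (east) — does not cross 180°.
Leg 3: +177.80° → +136.85°, shortest Δλ = -40.95° (west) — does not cross 180°.
Leg 4: +136.85° → +174.50°, shortest Δλ = 37.65° (east) — does not cross 180°.
Leg 5: +174.50° → +25.73°, shortest Δλ = -148.77° (west) — does not cross 180°.
Leg 6: +25.73° → -50.82°, shortest Δλ = -76.55° (west) — does not cross 180°.
Total crossings: 0.

0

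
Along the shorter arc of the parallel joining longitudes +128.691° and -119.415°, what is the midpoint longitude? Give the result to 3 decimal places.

-175.362°

Signed shortest Δλ from +128.691° to -119.415° is +111.894°.
Midpoint longitude = +128.691° + (+111.894°)/2 = +128.691° + 55.947° = +184.638°.
Normalise into (−180°, 180°]: -175.362°.
(The naïve average (+128.691 + -119.415)/2 = 4.638° is on the wrong side of the globe.)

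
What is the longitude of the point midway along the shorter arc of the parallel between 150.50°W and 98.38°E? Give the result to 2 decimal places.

Signed shortest Δλ from -150.50° to +98.38° is -111.12°.
Midpoint longitude = -150.50° + (-111.12°)/2 = -150.50° − 55.56° = -206.06°.
Normalise into (−180°, 180°]: +153.94°.
(The naïve average (-150.50 + +98.38)/2 = -26.06° is on the wrong side of the globe.)

153.94°E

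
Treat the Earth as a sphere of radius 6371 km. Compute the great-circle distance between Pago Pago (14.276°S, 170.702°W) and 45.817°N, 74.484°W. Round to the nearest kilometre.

Δλ = -74.484 − -170.702 = 96.218°.
Δφ = 45.817 − -14.276 = 60.093°.
a = sin²(Δφ/2) + cos φ₁ · cos φ₂ · sin²(Δλ/2) = 0.624997.
c = 2·atan2(√a, √(1−a)) = 1.82347 rad → d = 6371·c ≈ 11617.32 km.

11617 km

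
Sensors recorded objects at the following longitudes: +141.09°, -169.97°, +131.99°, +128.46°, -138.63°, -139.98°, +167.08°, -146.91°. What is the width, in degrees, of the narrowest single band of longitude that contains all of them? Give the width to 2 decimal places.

Sort the longitudes: -169.97°, -146.91°, -139.98°, -138.63°, +128.46°, +131.99°, +141.09°, +167.08°.
Eastward gaps between consecutive values (wrapping around): 23.06°, 6.93°, 1.35°, 267.09°, 3.53°, 9.10°, 25.99°, 22.95°.
Largest gap = 267.09° ⇒ minimal covering band is its complement: 360° − 267.09° = 92.91°.
Band runs from +128.46° eastward to -138.63°, crossing the antimeridian.

92.91°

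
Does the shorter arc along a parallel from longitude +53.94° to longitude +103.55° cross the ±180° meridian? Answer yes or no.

Signed shortest Δλ = ((103.55 − 53.94 + 180) mod 360) − 180 = 49.61°.
Going east by 49.61° from +53.94° reaches +103.55° without touching 180°.

No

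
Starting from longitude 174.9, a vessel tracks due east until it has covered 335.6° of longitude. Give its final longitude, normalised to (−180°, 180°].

Start at +174.9°; shift +335.6° → +510.5°.
+510.5° lies outside (−180°, 180°]; subtract 360° → +150.5°.

+150.5°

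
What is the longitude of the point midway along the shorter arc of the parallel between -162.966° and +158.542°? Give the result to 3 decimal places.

Signed shortest Δλ from -162.966° to +158.542° is -38.492°.
Midpoint longitude = -162.966° + (-38.492°)/2 = -162.966° − 19.246° = -182.212°.
Normalise into (−180°, 180°]: +177.788°.
(The naïve average (-162.966 + +158.542)/2 = -2.212° is on the wrong side of the globe.)

+177.788°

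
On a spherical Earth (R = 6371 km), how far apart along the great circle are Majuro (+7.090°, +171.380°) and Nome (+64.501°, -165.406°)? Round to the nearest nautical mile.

Δλ = -165.406 − 171.380 = -336.786°; wrapped into (−180°, 180°]: 23.214°.
Δφ = 64.501 − 7.090 = 57.411°.
a = sin²(Δφ/2) + cos φ₁ · cos φ₂ · sin²(Δλ/2) = 0.247989.
c = 2·atan2(√a, √(1−a)) = 1.04255 rad → d = 6371·c ≈ 6642.07 km ≈ 3586.43 nmi.

3586 nmi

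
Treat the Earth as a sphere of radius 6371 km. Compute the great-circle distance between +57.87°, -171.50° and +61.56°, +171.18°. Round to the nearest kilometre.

Δλ = 171.18 − -171.50 = 342.68°; wrapped into (−180°, 180°]: -17.32°.
Δφ = 61.56 − 57.87 = 3.69°.
a = sin²(Δφ/2) + cos φ₁ · cos φ₂ · sin²(Δλ/2) = 0.006779.
c = 2·atan2(√a, √(1−a)) = 0.16485 rad → d = 6371·c ≈ 1050.29 km.

1050 km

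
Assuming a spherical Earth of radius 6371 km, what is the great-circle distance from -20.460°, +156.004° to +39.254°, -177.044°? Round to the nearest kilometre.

Δλ = -177.044 − 156.004 = -333.048°; wrapped into (−180°, 180°]: 26.952°.
Δφ = 39.254 − -20.460 = 59.714°.
a = sin²(Δφ/2) + cos φ₁ · cos φ₂ · sin²(Δλ/2) = 0.287241.
c = 2·atan2(√a, √(1−a)) = 1.13126 rad → d = 6371·c ≈ 7207.27 km.

7207 km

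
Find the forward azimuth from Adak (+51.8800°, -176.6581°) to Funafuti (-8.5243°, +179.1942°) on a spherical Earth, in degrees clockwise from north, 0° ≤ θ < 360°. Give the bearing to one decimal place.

184.7°

Δλ = 179.1942 − -176.6581 = 355.8523°; wrapped into (−180°, 180°]: -4.1477°.
θ = atan2( sin Δλ · cos φ₂ , cos φ₁ · sin φ₂ − sin φ₁ · cos φ₂ · cos Δλ )
  = atan2(-0.07153, -0.86749) = -175.286° → normalised to [0°, 360°): 184.714°.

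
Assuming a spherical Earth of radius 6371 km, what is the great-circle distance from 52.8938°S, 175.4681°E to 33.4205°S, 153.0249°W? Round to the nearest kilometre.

Δλ = -153.0249 − 175.4681 = -328.4930°; wrapped into (−180°, 180°]: 31.5070°.
Δφ = -33.4205 − -52.8938 = 19.4733°.
a = sin²(Δφ/2) + cos φ₁ · cos φ₂ · sin²(Δλ/2) = 0.065718.
c = 2·atan2(√a, √(1−a)) = 0.51850 rad → d = 6371·c ≈ 3303.37 km.

3303 km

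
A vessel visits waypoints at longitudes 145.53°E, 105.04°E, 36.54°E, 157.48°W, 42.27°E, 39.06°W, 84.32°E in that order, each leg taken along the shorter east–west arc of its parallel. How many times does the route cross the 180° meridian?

2

Leg 1: +145.53° → +105.04°, shortest Δλ = -40.49° (west) — does not cross 180°.
Leg 2: +105.04° → +36.54°, shortest Δλ = -68.5° (west) — does not cross 180°.
Leg 3: +36.54° → -157.48°, shortest Δλ = 165.98° (east) — crosses 180°.
Leg 4: -157.48° → +42.27°, shortest Δλ = -160.25° (west) — crosses 180°.
Leg 5: +42.27° → -39.06°, shortest Δλ = -81.33° (west) — does not cross 180°.
Leg 6: -39.06° → +84.32°, shortest Δλ = 123.38° (east) — does not cross 180°.
Total crossings: 2.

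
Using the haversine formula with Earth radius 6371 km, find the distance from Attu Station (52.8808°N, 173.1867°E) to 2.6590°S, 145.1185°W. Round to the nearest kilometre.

7294 km

Δλ = -145.1185 − 173.1867 = -318.3052°; wrapped into (−180°, 180°]: 41.6948°.
Δφ = -2.6590 − 52.8808 = -55.5398°.
a = sin²(Δφ/2) + cos φ₁ · cos φ₂ · sin²(Δλ/2) = 0.293431.
c = 2·atan2(√a, √(1−a)) = 1.14490 rad → d = 6371·c ≈ 7294.16 km.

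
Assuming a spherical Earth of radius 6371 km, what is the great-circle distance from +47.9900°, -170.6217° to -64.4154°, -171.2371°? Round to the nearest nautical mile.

Δλ = -171.2371 − -170.6217 = -0.6154°.
Δφ = -64.4154 − 47.9900 = -112.4054°.
a = sin²(Δφ/2) + cos φ₁ · cos φ₂ · sin²(Δλ/2) = 0.690587.
c = 2·atan2(√a, √(1−a)) = 1.96186 rad → d = 6371·c ≈ 12499.03 km ≈ 6748.93 nmi.

6749 nmi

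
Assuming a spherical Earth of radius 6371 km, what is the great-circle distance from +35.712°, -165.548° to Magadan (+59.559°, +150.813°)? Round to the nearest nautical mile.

Δλ = 150.813 − -165.548 = 316.361°; wrapped into (−180°, 180°]: -43.639°.
Δφ = 59.559 − 35.712 = 23.847°.
a = sin²(Δφ/2) + cos φ₁ · cos φ₂ · sin²(Δλ/2) = 0.099518.
c = 2·atan2(√a, √(1−a)) = 0.64189 rad → d = 6371·c ≈ 4089.49 km ≈ 2208.15 nmi.

2208 nmi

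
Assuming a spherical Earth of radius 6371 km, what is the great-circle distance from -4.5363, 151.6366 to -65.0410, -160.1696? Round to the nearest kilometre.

7715 km

Δλ = -160.1696 − 151.6366 = -311.8062°; wrapped into (−180°, 180°]: 48.1938°.
Δφ = -65.0410 − -4.5363 = -60.5047°.
a = sin²(Δφ/2) + cos φ₁ · cos φ₂ · sin²(Δλ/2) = 0.323943.
c = 2·atan2(√a, √(1−a)) = 1.21097 rad → d = 6371·c ≈ 7715.08 km.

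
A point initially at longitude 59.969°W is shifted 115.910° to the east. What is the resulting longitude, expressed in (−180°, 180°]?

55.941°E

Start at -59.969°; shift +115.910° → +55.941°.
+55.941° already lies in (−180°, 180°].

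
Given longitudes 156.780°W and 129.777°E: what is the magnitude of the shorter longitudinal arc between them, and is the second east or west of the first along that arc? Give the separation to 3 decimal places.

Raw difference: 129.777 − -156.780 = 286.557°.
Normalise into (−180°, 180°]: 286.557° − 360° = -73.443°.
Negative ⇒ the second point lies to the west; separation 73.443°.

73.443° west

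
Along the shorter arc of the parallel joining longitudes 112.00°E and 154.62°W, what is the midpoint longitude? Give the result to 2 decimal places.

Signed shortest Δλ from +112.00° to -154.62° is +93.38°.
Midpoint longitude = +112.00° + (+93.38°)/2 = +112.00° + 46.69° = +158.69°.
(The naïve average (+112.00 + -154.62)/2 = -21.31° is on the wrong side of the globe.)

158.69°E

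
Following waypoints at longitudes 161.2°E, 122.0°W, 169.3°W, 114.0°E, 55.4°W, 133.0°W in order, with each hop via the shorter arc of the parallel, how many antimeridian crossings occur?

2

Leg 1: +161.2° → -122.0°, shortest Δλ = 76.8° (east) — crosses 180°.
Leg 2: -122.0° → -169.3°, shortest Δλ = -47.3° (west) — does not cross 180°.
Leg 3: -169.3° → +114.0°, shortest Δλ = -76.7° (west) — crosses 180°.
Leg 4: +114.0° → -55.4°, shortest Δλ = -169.4° (west) — does not cross 180°.
Leg 5: -55.4° → -133.0°, shortest Δλ = -77.6° (west) — does not cross 180°.
Total crossings: 2.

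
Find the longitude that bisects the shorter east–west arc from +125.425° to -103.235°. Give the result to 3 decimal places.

Signed shortest Δλ from +125.425° to -103.235° is +131.340°.
Midpoint longitude = +125.425° + (+131.340°)/2 = +125.425° + 65.670° = +191.095°.
Normalise into (−180°, 180°]: -168.905°.
(The naïve average (+125.425 + -103.235)/2 = 11.095° is on the wrong side of the globe.)

-168.905°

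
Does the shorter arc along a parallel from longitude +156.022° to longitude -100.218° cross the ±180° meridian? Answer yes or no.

Yes

Naïve |-100.218 − 156.022| = 256.24° > 180°, so the shorter arc goes the other way round — across 180°.
Signed shortest Δλ = ((-100.218 − 156.022 + 180) mod 360) − 180 = 103.76°.
Going east by 103.76° from +156.022° passes through 180° before reaching -100.218°.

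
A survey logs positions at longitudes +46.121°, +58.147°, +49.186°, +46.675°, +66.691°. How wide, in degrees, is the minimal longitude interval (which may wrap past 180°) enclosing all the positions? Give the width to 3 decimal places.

20.570°

Sort the longitudes: +46.121°, +46.675°, +49.186°, +58.147°, +66.691°.
Eastward gaps between consecutive values (wrapping around): 0.554°, 2.511°, 8.961°, 8.544°, 339.430°.
Largest gap = 339.430° ⇒ minimal covering band is its complement: 360° − 339.430° = 20.570°.
Band runs from +46.121° eastward to +66.691°.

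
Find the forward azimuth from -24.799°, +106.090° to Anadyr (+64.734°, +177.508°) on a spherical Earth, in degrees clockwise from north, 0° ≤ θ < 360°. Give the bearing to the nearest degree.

25°

Δλ = 177.508 − 106.090 = 71.418°.
θ = atan2( sin Δλ · cos φ₂ , cos φ₁ · sin φ₂ − sin φ₁ · cos φ₂ · cos Δλ )
  = atan2(0.40457, 0.87799) = 24.740° → normalised to [0°, 360°): 24.740°.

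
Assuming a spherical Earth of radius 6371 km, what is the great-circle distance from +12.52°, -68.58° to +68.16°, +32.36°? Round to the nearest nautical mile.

Δλ = 32.36 − -68.58 = 100.94°.
Δφ = 68.16 − 12.52 = 55.64°.
a = sin²(Δφ/2) + cos φ₁ · cos φ₂ · sin²(Δλ/2) = 0.433851.
c = 2·atan2(√a, √(1−a)) = 1.43811 rad → d = 6371·c ≈ 9162.19 km ≈ 4947.19 nmi.

4947 nmi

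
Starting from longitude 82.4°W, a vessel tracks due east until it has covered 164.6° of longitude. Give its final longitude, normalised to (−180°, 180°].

82.2°E

Start at -82.4°; shift +164.6° → +82.2°.
+82.2° already lies in (−180°, 180°].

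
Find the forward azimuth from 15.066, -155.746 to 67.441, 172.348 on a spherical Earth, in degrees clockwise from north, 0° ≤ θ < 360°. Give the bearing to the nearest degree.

Δλ = 172.348 − -155.746 = 328.094°; wrapped into (−180°, 180°]: -31.906°.
θ = atan2( sin Δλ · cos φ₂ , cos φ₁ · sin φ₂ − sin φ₁ · cos φ₂ · cos Δλ )
  = atan2(-0.20276, 0.80709) = -14.102° → normalised to [0°, 360°): 345.898°.

346°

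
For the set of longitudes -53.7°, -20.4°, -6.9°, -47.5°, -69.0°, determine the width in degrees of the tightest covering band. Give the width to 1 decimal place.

62.1°

Sort the longitudes: -69.0°, -53.7°, -47.5°, -20.4°, -6.9°.
Eastward gaps between consecutive values (wrapping around): 15.3°, 6.2°, 27.1°, 13.5°, 297.9°.
Largest gap = 297.9° ⇒ minimal covering band is its complement: 360° − 297.9° = 62.1°.
Band runs from -69.0° eastward to -6.9°.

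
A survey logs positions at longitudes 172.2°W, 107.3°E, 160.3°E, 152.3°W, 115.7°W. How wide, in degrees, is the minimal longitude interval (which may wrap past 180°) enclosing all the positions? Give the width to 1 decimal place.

137.0°

Sort the longitudes: -172.2°, -152.3°, -115.7°, +107.3°, +160.3°.
Eastward gaps between consecutive values (wrapping around): 19.9°, 36.6°, 223.0°, 53.0°, 27.5°.
Largest gap = 223.0° ⇒ minimal covering band is its complement: 360° − 223.0° = 137.0°.
Band runs from +107.3° eastward to -115.7°, crossing the antimeridian.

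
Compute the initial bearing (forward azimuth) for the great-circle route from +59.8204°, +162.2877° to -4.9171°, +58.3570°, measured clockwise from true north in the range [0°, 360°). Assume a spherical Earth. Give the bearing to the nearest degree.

Δλ = 58.3570 − 162.2877 = -103.9307°.
θ = atan2( sin Δλ · cos φ₂ , cos φ₁ · sin φ₂ − sin φ₁ · cos φ₂ · cos Δλ )
  = atan2(-0.96702, 0.16426) = -80.360° → normalised to [0°, 360°): 279.640°.

280°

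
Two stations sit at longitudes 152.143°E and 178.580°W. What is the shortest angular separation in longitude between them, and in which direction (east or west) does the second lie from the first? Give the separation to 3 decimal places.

29.277° east

Raw difference: -178.580 − 152.143 = -330.723°.
Normalise into (−180°, 180°]: -330.723° + 360° = 29.277°.
Positive ⇒ the second point lies to the east; separation 29.277°.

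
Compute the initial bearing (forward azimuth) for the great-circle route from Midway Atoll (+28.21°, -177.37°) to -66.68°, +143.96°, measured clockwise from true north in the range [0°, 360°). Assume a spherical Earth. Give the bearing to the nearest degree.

Δλ = 143.96 − -177.37 = 321.33°; wrapped into (−180°, 180°]: -38.67°.
θ = atan2( sin Δλ · cos φ₂ , cos φ₁ · sin φ₂ − sin φ₁ · cos φ₂ · cos Δλ )
  = atan2(-0.24735, -0.95533) = -165.484° → normalised to [0°, 360°): 194.516°.

195°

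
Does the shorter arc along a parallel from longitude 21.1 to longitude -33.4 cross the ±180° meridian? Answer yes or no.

No

Signed shortest Δλ = ((-33.4 − 21.1 + 180) mod 360) − 180 = -54.5°.
Going west by 54.5° from +21.1° reaches -33.4° without touching 180°.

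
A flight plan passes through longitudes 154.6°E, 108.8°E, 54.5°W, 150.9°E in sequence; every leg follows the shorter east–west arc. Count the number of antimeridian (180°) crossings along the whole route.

1

Leg 1: +154.6° → +108.8°, shortest Δλ = -45.8° (west) — does not cross 180°.
Leg 2: +108.8° → -54.5°, shortest Δλ = -163.3° (west) — does not cross 180°.
Leg 3: -54.5° → +150.9°, shortest Δλ = -154.6° (west) — crosses 180°.
Total crossings: 1.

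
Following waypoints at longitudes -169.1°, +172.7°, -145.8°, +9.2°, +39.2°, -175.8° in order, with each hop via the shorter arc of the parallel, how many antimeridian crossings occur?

Leg 1: -169.1° → +172.7°, shortest Δλ = -18.2° (west) — crosses 180°.
Leg 2: +172.7° → -145.8°, shortest Δλ = 41.5° (east) — crosses 180°.
Leg 3: -145.8° → +9.2°, shortest Δλ = 155.0° (east) — does not cross 180°.
Leg 4: +9.2° → +39.2°, shortest Δλ = 30.0° (east) — does not cross 180°.
Leg 5: +39.2° → -175.8°, shortest Δλ = 145.0° (east) — crosses 180°.
Total crossings: 3.

3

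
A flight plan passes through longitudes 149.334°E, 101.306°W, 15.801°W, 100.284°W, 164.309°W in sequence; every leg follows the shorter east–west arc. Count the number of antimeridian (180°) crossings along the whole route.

1

Leg 1: +149.334° → -101.306°, shortest Δλ = 109.36° (east) — crosses 180°.
Leg 2: -101.306° → -15.801°, shortest Δλ = 85.505° (east) — does not cross 180°.
Leg 3: -15.801° → -100.284°, shortest Δλ = -84.483° (west) — does not cross 180°.
Leg 4: -100.284° → -164.309°, shortest Δλ = -64.025° (west) — does not cross 180°.
Total crossings: 1.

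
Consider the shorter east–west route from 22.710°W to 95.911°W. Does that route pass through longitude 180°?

No

Signed shortest Δλ = ((-95.911 − -22.710 + 180) mod 360) − 180 = -73.201°.
Going west by 73.201° from -22.710° reaches -95.911° without touching 180°.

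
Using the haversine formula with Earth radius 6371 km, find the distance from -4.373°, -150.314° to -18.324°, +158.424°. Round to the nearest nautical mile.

3119 nmi

Δλ = 158.424 − -150.314 = 308.738°; wrapped into (−180°, 180°]: -51.262°.
Δφ = -18.324 − -4.373 = -13.951°.
a = sin²(Δφ/2) + cos φ₁ · cos φ₂ · sin²(Δλ/2) = 0.191864.
c = 2·atan2(√a, √(1−a)) = 0.90680 rad → d = 6371·c ≈ 5777.19 km ≈ 3119.43 nmi.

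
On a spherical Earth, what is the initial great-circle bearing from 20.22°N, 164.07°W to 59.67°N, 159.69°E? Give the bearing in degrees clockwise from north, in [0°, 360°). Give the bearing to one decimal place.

Δλ = 159.69 − -164.07 = 323.76°; wrapped into (−180°, 180°]: -36.24°.
θ = atan2( sin Δλ · cos φ₂ , cos φ₁ · sin φ₂ − sin φ₁ · cos φ₂ · cos Δλ )
  = atan2(-0.29853, 0.66917) = -24.043° → normalised to [0°, 360°): 335.957°.

336.0°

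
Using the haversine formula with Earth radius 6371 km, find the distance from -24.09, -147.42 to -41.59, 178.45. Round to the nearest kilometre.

3699 km

Δλ = 178.45 − -147.42 = 325.87°; wrapped into (−180°, 180°]: -34.13°.
Δφ = -41.59 − -24.09 = -17.50°.
a = sin²(Δφ/2) + cos φ₁ · cos φ₂ · sin²(Δλ/2) = 0.081940.
c = 2·atan2(√a, √(1−a)) = 0.58062 rad → d = 6371·c ≈ 3699.16 km.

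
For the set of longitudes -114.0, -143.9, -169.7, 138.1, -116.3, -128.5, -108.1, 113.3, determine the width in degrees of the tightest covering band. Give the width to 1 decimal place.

Sort the longitudes: -169.7°, -143.9°, -128.5°, -116.3°, -114.0°, -108.1°, +113.3°, +138.1°.
Eastward gaps between consecutive values (wrapping around): 25.8°, 15.4°, 12.2°, 2.3°, 5.9°, 221.4°, 24.8°, 52.2°.
Largest gap = 221.4° ⇒ minimal covering band is its complement: 360° − 221.4° = 138.6°.
Band runs from +113.3° eastward to -108.1°, crossing the antimeridian.

138.6°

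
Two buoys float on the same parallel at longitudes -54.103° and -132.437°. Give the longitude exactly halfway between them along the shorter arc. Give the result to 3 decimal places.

-93.270°

Signed shortest Δλ from -54.103° to -132.437° is -78.334°.
Midpoint longitude = -54.103° + (-78.334°)/2 = -54.103° − 39.167° = -93.270°.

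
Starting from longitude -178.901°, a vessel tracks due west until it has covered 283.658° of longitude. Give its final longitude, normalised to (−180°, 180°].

-102.559°

Start at -178.901°; shift −283.658° → -462.559°.
-462.559° lies outside (−180°, 180°]; add 360° → -102.559°.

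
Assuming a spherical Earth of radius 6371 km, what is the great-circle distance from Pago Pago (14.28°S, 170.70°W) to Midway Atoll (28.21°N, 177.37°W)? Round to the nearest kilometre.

4779 km

Δλ = -177.37 − -170.70 = -6.67°.
Δφ = 28.21 − -14.28 = 42.49°.
a = sin²(Δφ/2) + cos φ₁ · cos φ₂ · sin²(Δλ/2) = 0.134192.
c = 2·atan2(√a, √(1−a)) = 0.75011 rad → d = 6371·c ≈ 4778.94 km.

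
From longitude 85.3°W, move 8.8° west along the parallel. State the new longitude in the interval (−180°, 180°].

94.1°W

Start at -85.3°; shift −8.8° → -94.1°.
-94.1° already lies in (−180°, 180°].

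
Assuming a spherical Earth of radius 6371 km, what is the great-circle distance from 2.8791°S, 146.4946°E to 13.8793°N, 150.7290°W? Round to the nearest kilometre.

7165 km

Δλ = -150.7290 − 146.4946 = -297.2236°; wrapped into (−180°, 180°]: 62.7764°.
Δφ = 13.8793 − -2.8791 = 16.7584°.
a = sin²(Δφ/2) + cos φ₁ · cos φ₂ · sin²(Δλ/2) = 0.284251.
c = 2·atan2(√a, √(1−a)) = 1.12464 rad → d = 6371·c ≈ 7165.10 km.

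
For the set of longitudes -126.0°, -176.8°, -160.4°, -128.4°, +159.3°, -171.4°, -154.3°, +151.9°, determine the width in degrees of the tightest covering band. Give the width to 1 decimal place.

82.1°

Sort the longitudes: -176.8°, -171.4°, -160.4°, -154.3°, -128.4°, -126.0°, +151.9°, +159.3°.
Eastward gaps between consecutive values (wrapping around): 5.4°, 11.0°, 6.1°, 25.9°, 2.4°, 277.9°, 7.4°, 23.9°.
Largest gap = 277.9° ⇒ minimal covering band is its complement: 360° − 277.9° = 82.1°.
Band runs from +151.9° eastward to -126.0°, crossing the antimeridian.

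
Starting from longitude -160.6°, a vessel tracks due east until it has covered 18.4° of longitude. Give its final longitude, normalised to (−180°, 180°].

-142.2°

Start at -160.6°; shift +18.4° → -142.2°.
-142.2° already lies in (−180°, 180°].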